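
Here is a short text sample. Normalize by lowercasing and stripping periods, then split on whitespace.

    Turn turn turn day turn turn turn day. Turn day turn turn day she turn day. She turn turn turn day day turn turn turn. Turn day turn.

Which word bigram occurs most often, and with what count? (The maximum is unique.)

"turn turn", 10 times

Bigram frequencies (highest first):
  turn turn: 10
  turn day: 7
  day turn: 5
  day she: 2
  she turn: 2
  day day: 1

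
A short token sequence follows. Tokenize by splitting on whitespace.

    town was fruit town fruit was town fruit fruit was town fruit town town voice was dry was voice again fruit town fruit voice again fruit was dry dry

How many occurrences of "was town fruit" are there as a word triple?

2

Scanning the 27 overlapping trigram windows for "was town fruit":
  position 6–8: was town fruit
  position 10–12: was town fruit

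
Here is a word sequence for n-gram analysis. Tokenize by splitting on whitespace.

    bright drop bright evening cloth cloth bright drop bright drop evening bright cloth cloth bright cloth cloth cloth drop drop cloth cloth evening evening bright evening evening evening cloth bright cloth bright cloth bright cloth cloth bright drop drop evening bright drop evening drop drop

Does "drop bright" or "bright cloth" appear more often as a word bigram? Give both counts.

"bright cloth" (5 vs 2)

"drop bright": 2 occurrences
"bright cloth": 5 occurrences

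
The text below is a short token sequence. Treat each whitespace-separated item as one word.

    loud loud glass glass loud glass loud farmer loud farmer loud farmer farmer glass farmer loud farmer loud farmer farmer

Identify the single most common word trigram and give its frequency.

"farmer loud farmer", 4 times

Trigram frequencies (highest first):
  farmer loud farmer: 4
  loud farmer loud: 3
  loud farmer farmer: 2
  loud loud glass: 1
  loud glass glass: 1
  glass glass loud: 1
  … (6 more, each ≤ 1)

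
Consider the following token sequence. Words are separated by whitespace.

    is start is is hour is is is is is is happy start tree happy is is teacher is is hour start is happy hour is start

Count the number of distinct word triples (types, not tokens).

27 tokens → 25 trigram windows in total.
Repeated trigrams (each contributes count−1 duplicates):
  is is is: 4
  is is hour: 2
4 duplicate windows → 25 − 4 = 21 distinct.

21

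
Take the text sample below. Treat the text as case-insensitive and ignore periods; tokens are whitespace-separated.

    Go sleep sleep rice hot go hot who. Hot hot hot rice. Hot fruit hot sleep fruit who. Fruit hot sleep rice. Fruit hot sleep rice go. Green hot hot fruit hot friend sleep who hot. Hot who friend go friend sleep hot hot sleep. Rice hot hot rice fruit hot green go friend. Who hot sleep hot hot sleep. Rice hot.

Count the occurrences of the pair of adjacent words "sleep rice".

5

Scanning the 61 overlapping bigram windows for "sleep rice":
  position 3–4: sleep rice
  position 21–22: sleep rice
  position 25–26: sleep rice
  position 45–46: sleep rice
  position 60–61: sleep rice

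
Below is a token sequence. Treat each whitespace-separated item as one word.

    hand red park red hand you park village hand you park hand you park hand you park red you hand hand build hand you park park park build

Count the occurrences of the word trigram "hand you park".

5

Scanning the 26 overlapping trigram windows for "hand you park":
  position 5–7: hand you park
  position 9–11: hand you park
  position 12–14: hand you park
  position 15–17: hand you park
  position 23–25: hand you park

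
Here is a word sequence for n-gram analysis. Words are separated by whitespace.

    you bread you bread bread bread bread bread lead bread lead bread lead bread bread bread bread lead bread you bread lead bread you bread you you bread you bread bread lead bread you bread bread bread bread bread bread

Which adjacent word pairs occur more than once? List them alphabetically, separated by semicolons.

Bigram counts meeting the condition (more than once):
  bread bread: 13
  bread lead: 6
  bread you: 6
  lead bread: 6
  you bread: 7

bread bread; bread lead; bread you; lead bread; you bread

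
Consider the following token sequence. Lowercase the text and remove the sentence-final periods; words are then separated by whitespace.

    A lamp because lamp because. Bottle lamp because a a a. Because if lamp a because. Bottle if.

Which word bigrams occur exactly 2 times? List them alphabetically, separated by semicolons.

Bigram counts meeting the condition (exactly 2 times):
  a a: 2
  a because: 2
  because bottle: 2

a a; a because; because bottle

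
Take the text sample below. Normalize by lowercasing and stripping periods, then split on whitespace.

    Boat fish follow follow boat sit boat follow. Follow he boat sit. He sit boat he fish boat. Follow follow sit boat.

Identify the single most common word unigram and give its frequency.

Unigram frequencies (highest first):
  boat: 7
  follow: 6
  sit: 4
  he: 3
  fish: 2

"boat", 7 times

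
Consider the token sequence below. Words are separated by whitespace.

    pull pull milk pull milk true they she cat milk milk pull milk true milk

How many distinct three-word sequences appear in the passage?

15 tokens → 13 trigram windows in total.
Repeated trigrams (each contributes count−1 duplicates):
  milk pull milk: 2
  pull milk true: 2
2 duplicate windows → 13 − 2 = 11 distinct.

11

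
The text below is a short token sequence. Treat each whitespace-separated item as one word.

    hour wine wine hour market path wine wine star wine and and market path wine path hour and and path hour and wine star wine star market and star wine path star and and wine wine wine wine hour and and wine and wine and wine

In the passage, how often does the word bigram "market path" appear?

2

Scanning the 45 overlapping bigram windows for "market path":
  position 5–6: market path
  position 13–14: market path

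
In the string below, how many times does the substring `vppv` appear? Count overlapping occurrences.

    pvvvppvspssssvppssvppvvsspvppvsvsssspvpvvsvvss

3

Sliding a length-4 window over the 46 characters (43 positions):
  position 4–7: vppv
  position 19–22: vppv
  position 27–30: vppv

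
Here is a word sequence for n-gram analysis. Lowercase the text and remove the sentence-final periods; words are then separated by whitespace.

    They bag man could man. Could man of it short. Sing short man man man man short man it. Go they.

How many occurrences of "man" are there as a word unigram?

Scanning the 21 tokens for "man":
  position 3: man
  position 5: man
  position 7: man
  position 13: man
  position 14: man
  position 15: man
  position 16: man
  position 18: man

8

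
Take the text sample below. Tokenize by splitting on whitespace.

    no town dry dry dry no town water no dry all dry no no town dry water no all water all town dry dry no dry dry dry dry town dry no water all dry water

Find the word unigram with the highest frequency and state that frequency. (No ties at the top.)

Unigram frequencies (highest first):
  dry: 14
  no: 8
  town: 5
  water: 5
  all: 4

"dry", 14 times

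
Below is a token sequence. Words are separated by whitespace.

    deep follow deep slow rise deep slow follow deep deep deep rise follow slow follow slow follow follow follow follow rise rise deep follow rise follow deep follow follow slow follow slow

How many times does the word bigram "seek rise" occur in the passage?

0

Scanning the 31 overlapping bigram windows for "seek rise":
  (none found)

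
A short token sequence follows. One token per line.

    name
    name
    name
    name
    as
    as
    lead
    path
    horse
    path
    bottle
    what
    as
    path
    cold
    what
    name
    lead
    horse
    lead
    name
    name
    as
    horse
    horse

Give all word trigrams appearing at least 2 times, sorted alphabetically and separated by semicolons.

name name as; name name name

Trigram counts meeting the condition (at least 2 times):
  name name as: 2
  name name name: 2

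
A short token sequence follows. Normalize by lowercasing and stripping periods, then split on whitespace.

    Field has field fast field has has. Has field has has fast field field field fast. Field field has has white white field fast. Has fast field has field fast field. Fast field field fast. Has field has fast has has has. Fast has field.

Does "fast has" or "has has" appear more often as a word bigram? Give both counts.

"fast has": 4 occurrences
"has has": 6 occurrences

"has has" (6 vs 4)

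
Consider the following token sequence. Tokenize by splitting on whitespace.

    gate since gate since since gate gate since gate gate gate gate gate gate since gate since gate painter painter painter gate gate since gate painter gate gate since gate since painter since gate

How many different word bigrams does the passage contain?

9

34 tokens → 33 bigram windows in total.
Repeated bigrams (each contributes count−1 duplicates):
  gate gate: 8
  gate since: 8
  since gate: 8
  gate painter: 2
  painter gate: 2
  painter painter: 2
24 duplicate windows → 33 − 24 = 9 distinct.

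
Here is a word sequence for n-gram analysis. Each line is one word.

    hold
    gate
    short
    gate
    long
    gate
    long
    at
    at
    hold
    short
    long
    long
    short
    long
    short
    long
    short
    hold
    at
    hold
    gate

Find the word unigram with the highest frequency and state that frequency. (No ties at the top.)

"long", 6 times

Unigram frequencies (highest first):
  long: 6
  short: 5
  hold: 4
  gate: 4
  at: 3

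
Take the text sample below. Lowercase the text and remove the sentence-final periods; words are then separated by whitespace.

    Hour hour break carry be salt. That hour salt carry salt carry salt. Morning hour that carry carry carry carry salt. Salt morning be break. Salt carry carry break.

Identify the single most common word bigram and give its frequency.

Bigram frequencies (highest first):
  carry carry: 4
  salt carry: 3
  carry salt: 3
  salt morning: 2
  hour hour: 1
  hour break: 1
  … (14 more, each ≤ 1)

"carry carry", 4 times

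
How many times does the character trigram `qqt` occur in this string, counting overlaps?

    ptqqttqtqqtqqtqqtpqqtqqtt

6

Sliding a length-3 window over the 25 characters (23 positions):
  position 3–5: qqt
  position 9–11: qqt
  position 12–14: qqt
  position 15–17: qqt
  position 19–21: qqt
  position 22–24: qqt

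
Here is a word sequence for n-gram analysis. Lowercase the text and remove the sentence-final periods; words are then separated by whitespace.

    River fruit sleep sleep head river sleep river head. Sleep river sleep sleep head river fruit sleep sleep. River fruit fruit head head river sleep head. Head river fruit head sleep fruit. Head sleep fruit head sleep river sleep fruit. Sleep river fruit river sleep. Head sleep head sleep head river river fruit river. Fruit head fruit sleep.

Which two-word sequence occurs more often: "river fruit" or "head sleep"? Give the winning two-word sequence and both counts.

"river fruit" (7 vs 6)

"river fruit": 7 occurrences
"head sleep": 6 occurrences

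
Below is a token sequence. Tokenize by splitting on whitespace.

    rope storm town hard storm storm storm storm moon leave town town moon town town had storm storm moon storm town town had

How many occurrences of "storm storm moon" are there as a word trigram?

2

Scanning the 21 overlapping trigram windows for "storm storm moon":
  position 7–9: storm storm moon
  position 17–19: storm storm moon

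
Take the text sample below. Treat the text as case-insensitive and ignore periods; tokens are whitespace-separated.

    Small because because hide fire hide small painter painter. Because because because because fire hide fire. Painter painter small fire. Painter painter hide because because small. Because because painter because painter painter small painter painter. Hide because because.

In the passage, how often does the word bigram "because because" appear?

7

Scanning the 37 overlapping bigram windows for "because because":
  position 2–3: because because
  position 10–11: because because
  position 11–12: because because
  position 12–13: because because
  position 24–25: because because
  position 27–28: because because
  position 37–38: because because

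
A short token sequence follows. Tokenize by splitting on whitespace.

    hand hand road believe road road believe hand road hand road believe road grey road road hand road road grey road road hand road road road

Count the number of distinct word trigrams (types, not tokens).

26 tokens → 24 trigram windows in total.
Repeated trigrams (each contributes count−1 duplicates):
  road hand road: 3
  grey road road: 2
  hand road believe: 2
  hand road road: 2
  road believe road: 2
  road grey road: 2
  road road hand: 2
8 duplicate windows → 24 − 8 = 16 distinct.

16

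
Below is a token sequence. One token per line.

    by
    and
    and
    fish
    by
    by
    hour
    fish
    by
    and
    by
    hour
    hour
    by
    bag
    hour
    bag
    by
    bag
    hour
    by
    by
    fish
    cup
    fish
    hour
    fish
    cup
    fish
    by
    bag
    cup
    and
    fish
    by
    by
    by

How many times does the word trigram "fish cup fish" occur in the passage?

Scanning the 35 overlapping trigram windows for "fish cup fish":
  position 23–25: fish cup fish
  position 27–29: fish cup fish

2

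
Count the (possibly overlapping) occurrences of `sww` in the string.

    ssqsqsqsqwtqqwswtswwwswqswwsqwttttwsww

3

Sliding a length-3 window over the 38 characters (36 positions):
  position 18–20: sww
  position 25–27: sww
  position 36–38: sww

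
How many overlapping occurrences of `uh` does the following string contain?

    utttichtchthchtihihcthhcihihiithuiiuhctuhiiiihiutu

Sliding a length-2 window over the 50 characters (49 positions):
  position 36–37: uh
  position 40–41: uh

2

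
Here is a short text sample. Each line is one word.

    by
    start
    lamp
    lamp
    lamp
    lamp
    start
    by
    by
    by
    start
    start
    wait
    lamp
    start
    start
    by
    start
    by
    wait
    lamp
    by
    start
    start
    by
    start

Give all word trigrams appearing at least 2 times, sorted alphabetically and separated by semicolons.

by start start; lamp lamp lamp; start by start; start start by

Trigram counts meeting the condition (at least 2 times):
  by start start: 2
  lamp lamp lamp: 2
  start by start: 2
  start start by: 2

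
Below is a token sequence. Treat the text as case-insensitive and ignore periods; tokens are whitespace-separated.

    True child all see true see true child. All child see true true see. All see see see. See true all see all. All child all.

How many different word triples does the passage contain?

22

26 tokens → 24 trigram windows in total.
Repeated trigrams (each contributes count−1 duplicates):
  see see see: 2
  true child all: 2
2 duplicate windows → 24 − 2 = 22 distinct.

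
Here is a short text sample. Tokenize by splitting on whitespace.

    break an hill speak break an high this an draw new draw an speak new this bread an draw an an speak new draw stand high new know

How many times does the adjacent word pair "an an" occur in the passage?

1

Scanning the 27 overlapping bigram windows for "an an":
  position 20–21: an an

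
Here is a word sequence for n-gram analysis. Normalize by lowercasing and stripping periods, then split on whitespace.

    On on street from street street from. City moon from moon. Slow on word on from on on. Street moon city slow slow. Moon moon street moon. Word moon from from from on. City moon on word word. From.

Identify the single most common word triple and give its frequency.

Trigram frequencies (highest first):
  on on street: 2
  on street from: 1
  street from street: 1
  from street street: 1
  street street from: 1
  street from city: 1
  … (30 more, each ≤ 1)

"on on street", 2 times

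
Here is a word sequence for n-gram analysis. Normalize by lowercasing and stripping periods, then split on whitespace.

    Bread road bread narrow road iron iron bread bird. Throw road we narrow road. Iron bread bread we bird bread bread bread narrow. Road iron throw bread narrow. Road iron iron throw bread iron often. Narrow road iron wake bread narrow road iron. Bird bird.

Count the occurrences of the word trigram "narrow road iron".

Scanning the 43 overlapping trigram windows for "narrow road iron":
  position 4–6: narrow road iron
  position 13–15: narrow road iron
  position 23–25: narrow road iron
  position 28–30: narrow road iron
  position 36–38: narrow road iron
  position 41–43: narrow road iron

6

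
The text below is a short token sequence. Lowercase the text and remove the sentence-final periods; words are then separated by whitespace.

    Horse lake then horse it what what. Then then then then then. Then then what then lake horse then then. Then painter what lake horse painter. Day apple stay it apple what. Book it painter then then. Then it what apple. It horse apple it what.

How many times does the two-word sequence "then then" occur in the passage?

10

Scanning the 45 overlapping bigram windows for "then then":
  position 8–9: then then
  position 9–10: then then
  position 10–11: then then
  position 11–12: then then
  position 12–13: then then
  position 13–14: then then
  position 19–20: then then
  position 20–21: then then
  position 36–37: then then
  position 37–38: then then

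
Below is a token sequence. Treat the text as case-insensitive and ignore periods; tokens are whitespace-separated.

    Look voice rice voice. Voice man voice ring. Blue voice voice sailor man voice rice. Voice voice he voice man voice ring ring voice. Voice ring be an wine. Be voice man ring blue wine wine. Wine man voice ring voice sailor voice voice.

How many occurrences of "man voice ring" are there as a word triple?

Scanning the 42 overlapping trigram windows for "man voice ring":
  position 6–8: man voice ring
  position 20–22: man voice ring
  position 38–40: man voice ring

3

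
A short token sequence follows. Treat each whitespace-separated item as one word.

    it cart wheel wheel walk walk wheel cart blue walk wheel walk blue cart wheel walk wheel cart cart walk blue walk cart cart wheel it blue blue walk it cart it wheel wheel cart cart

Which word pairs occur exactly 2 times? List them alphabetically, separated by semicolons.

it cart; walk blue; wheel wheel

Bigram counts meeting the condition (exactly 2 times):
  it cart: 2
  walk blue: 2
  wheel wheel: 2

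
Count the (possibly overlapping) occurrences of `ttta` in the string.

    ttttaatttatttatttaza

Sliding a length-4 window over the 20 characters (17 positions):
  position 2–5: ttta
  position 7–10: ttta
  position 11–14: ttta
  position 15–18: ttta

4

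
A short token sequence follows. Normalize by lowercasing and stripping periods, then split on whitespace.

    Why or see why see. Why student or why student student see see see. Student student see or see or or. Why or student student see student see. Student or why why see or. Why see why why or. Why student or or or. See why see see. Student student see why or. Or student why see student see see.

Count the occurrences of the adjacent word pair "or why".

Scanning the 59 overlapping bigram windows for "or why":
  position 8–9: or why
  position 21–22: or why
  position 30–31: or why
  position 34–35: or why
  position 39–40: or why

5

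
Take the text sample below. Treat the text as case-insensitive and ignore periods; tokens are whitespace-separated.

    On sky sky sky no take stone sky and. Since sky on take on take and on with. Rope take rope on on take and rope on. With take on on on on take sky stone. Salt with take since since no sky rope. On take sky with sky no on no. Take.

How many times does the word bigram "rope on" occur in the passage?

Scanning the 52 overlapping bigram windows for "rope on":
  position 21–22: rope on
  position 26–27: rope on
  position 44–45: rope on

3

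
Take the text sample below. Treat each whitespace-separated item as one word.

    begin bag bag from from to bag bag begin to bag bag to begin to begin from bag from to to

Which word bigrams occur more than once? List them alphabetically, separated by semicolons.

bag bag; bag from; begin to; from to; to bag; to begin

Bigram counts meeting the condition (more than once):
  bag bag: 3
  bag from: 2
  begin to: 2
  from to: 2
  to bag: 2
  to begin: 2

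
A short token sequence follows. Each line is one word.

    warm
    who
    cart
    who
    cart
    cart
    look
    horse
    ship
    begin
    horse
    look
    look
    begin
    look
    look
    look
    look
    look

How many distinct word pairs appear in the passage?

13

19 tokens → 18 bigram windows in total.
Repeated bigrams (each contributes count−1 duplicates):
  look look: 5
  who cart: 2
5 duplicate windows → 18 − 5 = 13 distinct.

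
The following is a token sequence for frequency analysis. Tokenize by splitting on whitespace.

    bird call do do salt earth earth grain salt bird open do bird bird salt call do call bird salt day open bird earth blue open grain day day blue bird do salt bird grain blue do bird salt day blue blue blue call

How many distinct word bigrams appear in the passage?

44 tokens → 43 bigram windows in total.
Repeated bigrams (each contributes count−1 duplicates):
  bird salt: 3
  blue blue: 2
  call do: 2
  day blue: 2
  do bird: 2
  do salt: 2
  salt bird: 2
  salt day: 2
9 duplicate windows → 43 − 9 = 34 distinct.

34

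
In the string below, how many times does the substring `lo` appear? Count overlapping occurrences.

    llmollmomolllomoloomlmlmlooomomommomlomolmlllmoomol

4

Sliding a length-2 window over the 51 characters (50 positions):
  position 13–14: lo
  position 17–18: lo
  position 25–26: lo
  position 37–38: lo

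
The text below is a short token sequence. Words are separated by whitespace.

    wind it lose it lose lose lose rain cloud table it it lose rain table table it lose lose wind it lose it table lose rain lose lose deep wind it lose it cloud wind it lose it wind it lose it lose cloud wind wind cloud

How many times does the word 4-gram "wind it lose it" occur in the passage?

5

Scanning the 44 overlapping 4-gram windows for "wind it lose it":
  position 1–4: wind it lose it
  position 20–23: wind it lose it
  position 30–33: wind it lose it
  position 35–38: wind it lose it
  position 39–42: wind it lose it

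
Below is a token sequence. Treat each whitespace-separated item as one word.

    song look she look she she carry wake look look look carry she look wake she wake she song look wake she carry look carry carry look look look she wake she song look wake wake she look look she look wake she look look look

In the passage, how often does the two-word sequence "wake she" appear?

Scanning the 45 overlapping bigram windows for "wake she":
  position 15–16: wake she
  position 17–18: wake she
  position 21–22: wake she
  position 31–32: wake she
  position 36–37: wake she
  position 42–43: wake she

6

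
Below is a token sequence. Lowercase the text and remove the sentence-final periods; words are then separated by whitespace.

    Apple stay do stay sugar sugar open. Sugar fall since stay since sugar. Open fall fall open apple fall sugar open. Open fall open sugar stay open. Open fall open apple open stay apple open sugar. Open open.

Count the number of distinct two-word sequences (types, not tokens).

24

38 tokens → 37 bigram windows in total.
Repeated bigrams (each contributes count−1 duplicates):
  sugar open: 4
  fall open: 3
  open fall: 3
  open open: 3
  open sugar: 3
  apple open: 2
  open apple: 2
13 duplicate windows → 37 − 13 = 24 distinct.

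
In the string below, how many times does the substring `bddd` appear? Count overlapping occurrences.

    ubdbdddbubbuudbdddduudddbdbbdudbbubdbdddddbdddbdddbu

Sliding a length-4 window over the 52 characters (49 positions):
  position 4–7: bddd
  position 15–18: bddd
  position 37–40: bddd
  position 43–46: bddd
  position 47–50: bddd

5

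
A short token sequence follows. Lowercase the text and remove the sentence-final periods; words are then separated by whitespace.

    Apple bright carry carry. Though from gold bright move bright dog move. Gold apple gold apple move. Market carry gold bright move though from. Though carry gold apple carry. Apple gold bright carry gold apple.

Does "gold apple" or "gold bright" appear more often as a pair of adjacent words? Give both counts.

"gold apple" (4 vs 3)

"gold apple": 4 occurrences
"gold bright": 3 occurrences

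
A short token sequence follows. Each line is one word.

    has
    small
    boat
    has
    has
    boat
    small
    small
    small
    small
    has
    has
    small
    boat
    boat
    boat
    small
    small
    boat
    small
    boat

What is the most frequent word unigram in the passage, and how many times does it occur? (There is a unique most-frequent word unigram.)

Unigram frequencies (highest first):
  small: 9
  boat: 7
  has: 5

"small", 9 times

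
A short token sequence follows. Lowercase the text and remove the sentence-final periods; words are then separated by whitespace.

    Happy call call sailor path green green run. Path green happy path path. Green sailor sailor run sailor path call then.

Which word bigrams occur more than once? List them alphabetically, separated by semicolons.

path green; sailor path

Bigram counts meeting the condition (more than once):
  path green: 3
  sailor path: 2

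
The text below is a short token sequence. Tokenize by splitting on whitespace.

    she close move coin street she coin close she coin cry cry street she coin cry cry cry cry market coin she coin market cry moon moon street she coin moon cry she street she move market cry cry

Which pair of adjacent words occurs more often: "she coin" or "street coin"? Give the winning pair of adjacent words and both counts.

"she coin" (5 vs 0)

"she coin": 5 occurrences
"street coin": 0 occurrences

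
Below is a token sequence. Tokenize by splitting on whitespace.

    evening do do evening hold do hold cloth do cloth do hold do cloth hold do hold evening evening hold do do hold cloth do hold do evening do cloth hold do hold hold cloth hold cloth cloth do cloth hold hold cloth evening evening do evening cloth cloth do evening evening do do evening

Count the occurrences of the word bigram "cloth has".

Scanning the 54 overlapping bigram windows for "cloth has":
  (none found)

0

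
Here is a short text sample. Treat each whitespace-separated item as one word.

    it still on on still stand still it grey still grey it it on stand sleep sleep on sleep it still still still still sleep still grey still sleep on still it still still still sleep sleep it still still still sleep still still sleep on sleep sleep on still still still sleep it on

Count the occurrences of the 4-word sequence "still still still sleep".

4

Scanning the 52 overlapping 4-gram windows for "still still still sleep":
  position 22–25: still still still sleep
  position 33–36: still still still sleep
  position 39–42: still still still sleep
  position 50–53: still still still sleep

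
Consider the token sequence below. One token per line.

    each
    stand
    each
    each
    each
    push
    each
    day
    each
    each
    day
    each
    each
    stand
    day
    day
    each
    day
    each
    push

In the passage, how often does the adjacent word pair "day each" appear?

4

Scanning the 19 overlapping bigram windows for "day each":
  position 8–9: day each
  position 11–12: day each
  position 16–17: day each
  position 18–19: day each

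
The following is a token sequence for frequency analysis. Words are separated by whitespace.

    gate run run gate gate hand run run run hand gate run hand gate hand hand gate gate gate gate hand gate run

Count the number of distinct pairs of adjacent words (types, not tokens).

23 tokens → 22 bigram windows in total.
Repeated bigrams (each contributes count−1 duplicates):
  gate gate: 4
  hand gate: 4
  gate hand: 3
  gate run: 3
  run run: 3
  run hand: 2
13 duplicate windows → 22 − 13 = 9 distinct.

9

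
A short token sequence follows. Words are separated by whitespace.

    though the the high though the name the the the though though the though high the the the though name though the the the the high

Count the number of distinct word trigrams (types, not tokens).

26 tokens → 24 trigram windows in total.
Repeated trigrams (each contributes count−1 duplicates):
  the the the: 4
  the the high: 2
  the the though: 2
  though the the: 2
6 duplicate windows → 24 − 6 = 18 distinct.

18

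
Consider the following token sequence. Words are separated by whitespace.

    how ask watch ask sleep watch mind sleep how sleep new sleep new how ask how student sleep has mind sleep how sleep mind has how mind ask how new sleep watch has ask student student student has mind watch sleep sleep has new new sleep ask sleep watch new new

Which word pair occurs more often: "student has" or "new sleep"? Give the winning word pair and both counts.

"new sleep" (3 vs 1)

"student has": 1 occurrence
"new sleep": 3 occurrences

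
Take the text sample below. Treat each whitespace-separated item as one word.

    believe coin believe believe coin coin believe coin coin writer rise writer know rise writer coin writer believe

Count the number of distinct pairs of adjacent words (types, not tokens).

11

18 tokens → 17 bigram windows in total.
Repeated bigrams (each contributes count−1 duplicates):
  believe coin: 3
  coin believe: 2
  coin coin: 2
  coin writer: 2
  rise writer: 2
6 duplicate windows → 17 − 6 = 11 distinct.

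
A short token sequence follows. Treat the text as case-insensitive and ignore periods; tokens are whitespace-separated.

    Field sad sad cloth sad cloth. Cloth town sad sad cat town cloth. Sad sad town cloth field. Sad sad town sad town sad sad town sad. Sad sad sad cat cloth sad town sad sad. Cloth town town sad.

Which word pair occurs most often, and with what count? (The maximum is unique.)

Bigram frequencies (highest first):
  sad sad: 9
  town sad: 6
  sad town: 5
  sad cloth: 3
  cloth sad: 3
  field sad: 2
  … (8 more, each ≤ 2)

"sad sad", 9 times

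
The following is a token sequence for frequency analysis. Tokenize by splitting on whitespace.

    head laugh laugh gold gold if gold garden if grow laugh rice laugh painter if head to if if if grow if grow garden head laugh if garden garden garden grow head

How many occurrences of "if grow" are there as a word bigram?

Scanning the 31 overlapping bigram windows for "if grow":
  position 9–10: if grow
  position 20–21: if grow
  position 22–23: if grow

3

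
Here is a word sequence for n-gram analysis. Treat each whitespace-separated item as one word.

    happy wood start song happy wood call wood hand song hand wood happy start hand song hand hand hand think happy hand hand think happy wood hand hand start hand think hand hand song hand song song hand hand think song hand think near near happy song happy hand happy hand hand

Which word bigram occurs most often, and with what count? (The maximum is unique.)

Bigram frequencies (highest first):
  hand hand: 7
  song hand: 5
  hand think: 5
  hand song: 4
  happy wood: 3
  happy hand: 3
  … (20 more, each ≤ 2)

"hand hand", 7 times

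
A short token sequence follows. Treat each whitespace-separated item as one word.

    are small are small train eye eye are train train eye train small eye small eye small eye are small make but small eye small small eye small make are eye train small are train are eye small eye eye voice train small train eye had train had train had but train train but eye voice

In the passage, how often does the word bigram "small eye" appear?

6

Scanning the 55 overlapping bigram windows for "small eye":
  position 13–14: small eye
  position 15–16: small eye
  position 17–18: small eye
  position 23–24: small eye
  position 26–27: small eye
  position 38–39: small eye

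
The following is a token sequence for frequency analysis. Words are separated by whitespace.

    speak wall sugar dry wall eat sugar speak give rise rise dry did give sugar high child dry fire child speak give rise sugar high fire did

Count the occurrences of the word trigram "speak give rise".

2

Scanning the 25 overlapping trigram windows for "speak give rise":
  position 8–10: speak give rise
  position 21–23: speak give rise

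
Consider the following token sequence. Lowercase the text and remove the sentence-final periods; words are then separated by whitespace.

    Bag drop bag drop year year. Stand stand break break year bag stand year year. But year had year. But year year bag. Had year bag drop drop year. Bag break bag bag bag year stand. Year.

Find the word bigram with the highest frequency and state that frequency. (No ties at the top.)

Bigram frequencies (highest first):
  year bag: 4
  bag drop: 3
  year year: 3
  drop year: 2
  year stand: 2
  stand year: 2
  … (16 more, each ≤ 2)

"year bag", 4 times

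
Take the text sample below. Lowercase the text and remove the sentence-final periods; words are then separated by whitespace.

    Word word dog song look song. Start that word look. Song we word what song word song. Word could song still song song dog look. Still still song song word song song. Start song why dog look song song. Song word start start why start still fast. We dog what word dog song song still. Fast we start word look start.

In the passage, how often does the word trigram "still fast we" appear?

Scanning the 59 overlapping trigram windows for "still fast we":
  position 46–48: still fast we
  position 55–57: still fast we

2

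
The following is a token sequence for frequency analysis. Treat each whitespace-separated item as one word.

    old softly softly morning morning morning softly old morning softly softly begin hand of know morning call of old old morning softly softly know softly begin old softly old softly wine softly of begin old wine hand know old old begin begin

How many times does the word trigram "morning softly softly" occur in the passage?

2

Scanning the 40 overlapping trigram windows for "morning softly softly":
  position 9–11: morning softly softly
  position 21–23: morning softly softly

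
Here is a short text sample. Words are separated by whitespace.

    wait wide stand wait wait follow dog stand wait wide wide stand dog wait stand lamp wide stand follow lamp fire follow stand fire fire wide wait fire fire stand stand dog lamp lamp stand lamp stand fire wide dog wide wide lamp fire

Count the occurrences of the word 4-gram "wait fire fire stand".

1

Scanning the 41 overlapping 4-gram windows for "wait fire fire stand":
  position 27–30: wait fire fire stand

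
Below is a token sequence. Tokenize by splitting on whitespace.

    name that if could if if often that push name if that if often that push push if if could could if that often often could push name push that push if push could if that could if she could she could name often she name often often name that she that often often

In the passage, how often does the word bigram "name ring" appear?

Scanning the 53 overlapping bigram windows for "name ring":
  (none found)

0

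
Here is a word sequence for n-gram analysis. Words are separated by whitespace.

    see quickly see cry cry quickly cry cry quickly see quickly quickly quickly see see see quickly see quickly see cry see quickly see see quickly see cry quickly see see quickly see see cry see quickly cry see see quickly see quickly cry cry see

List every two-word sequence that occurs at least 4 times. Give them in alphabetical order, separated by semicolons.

cry see; quickly see; see cry; see quickly; see see

Bigram counts meeting the condition (at least 4 times):
  cry see: 4
  quickly see: 10
  see cry: 4
  see quickly: 10
  see see: 6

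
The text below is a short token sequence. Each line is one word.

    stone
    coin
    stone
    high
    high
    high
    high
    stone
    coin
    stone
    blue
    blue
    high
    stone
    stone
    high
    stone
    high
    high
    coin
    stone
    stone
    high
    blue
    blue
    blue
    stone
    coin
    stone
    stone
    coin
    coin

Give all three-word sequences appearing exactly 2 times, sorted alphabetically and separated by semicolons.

Trigram counts meeting the condition (exactly 2 times):
  coin stone stone: 2
  high high high: 2
  stone high high: 2
  stone stone high: 2

coin stone stone; high high high; stone high high; stone stone high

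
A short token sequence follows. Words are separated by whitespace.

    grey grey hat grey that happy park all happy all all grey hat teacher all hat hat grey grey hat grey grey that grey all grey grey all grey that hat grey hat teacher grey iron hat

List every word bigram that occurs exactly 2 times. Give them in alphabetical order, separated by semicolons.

Bigram counts meeting the condition (exactly 2 times):
  grey all: 2
  hat teacher: 2

grey all; hat teacher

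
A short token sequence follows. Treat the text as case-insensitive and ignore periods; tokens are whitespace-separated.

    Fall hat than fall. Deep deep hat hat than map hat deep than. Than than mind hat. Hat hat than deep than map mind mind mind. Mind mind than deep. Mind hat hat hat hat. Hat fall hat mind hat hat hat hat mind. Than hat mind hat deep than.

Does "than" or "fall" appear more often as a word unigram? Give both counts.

"than": 10 occurrences
"fall": 3 occurrences

"than" (10 vs 3)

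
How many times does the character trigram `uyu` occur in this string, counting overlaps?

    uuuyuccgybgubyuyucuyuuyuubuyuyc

Sliding a length-3 window over the 31 characters (29 positions):
  position 3–5: uyu
  position 15–17: uyu
  position 19–21: uyu
  position 22–24: uyu
  position 27–29: uyu

5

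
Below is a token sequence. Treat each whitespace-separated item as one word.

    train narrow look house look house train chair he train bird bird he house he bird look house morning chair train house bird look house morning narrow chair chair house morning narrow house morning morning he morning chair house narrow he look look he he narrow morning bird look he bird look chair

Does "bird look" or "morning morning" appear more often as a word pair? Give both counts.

"bird look" (4 vs 1)

"bird look": 4 occurrences
"morning morning": 1 occurrence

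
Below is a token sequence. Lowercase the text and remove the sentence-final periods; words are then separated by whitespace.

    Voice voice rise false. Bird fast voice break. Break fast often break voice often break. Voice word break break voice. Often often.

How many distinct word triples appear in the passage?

18

22 tokens → 20 trigram windows in total.
Repeated trigrams (each contributes count−1 duplicates):
  break voice often: 2
  often break voice: 2
2 duplicate windows → 20 − 2 = 18 distinct.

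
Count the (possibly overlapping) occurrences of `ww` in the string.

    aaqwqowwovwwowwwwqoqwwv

6

Sliding a length-2 window over the 23 characters (22 positions):
  position 7–8: ww
  position 11–12: ww
  position 14–15: ww
  position 15–16: ww
  position 16–17: ww
  position 21–22: ww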